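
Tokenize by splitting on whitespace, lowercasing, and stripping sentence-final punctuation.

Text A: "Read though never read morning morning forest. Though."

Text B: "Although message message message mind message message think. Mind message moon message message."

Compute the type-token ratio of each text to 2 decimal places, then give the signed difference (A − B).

0.25

TTR(A) = 5/8 = 0.63
TTR(B) = 5/13 = 0.38
Difference = 0.63 − 0.38 = 0.25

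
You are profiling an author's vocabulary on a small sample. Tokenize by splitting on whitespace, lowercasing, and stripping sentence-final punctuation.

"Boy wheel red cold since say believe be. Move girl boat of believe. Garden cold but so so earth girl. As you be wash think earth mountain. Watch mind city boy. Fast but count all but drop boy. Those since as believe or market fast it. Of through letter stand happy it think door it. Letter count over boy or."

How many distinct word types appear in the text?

Distinct types: {all, as, be, believe, boat, boy, but, city, cold, count, door, drop, earth, fast, garden, girl, happy, it, letter, market, mind, mountain, move, of, or, over, red, say, since, so, stand, think, those, through, wash, watch, wheel, you}
V = 38

38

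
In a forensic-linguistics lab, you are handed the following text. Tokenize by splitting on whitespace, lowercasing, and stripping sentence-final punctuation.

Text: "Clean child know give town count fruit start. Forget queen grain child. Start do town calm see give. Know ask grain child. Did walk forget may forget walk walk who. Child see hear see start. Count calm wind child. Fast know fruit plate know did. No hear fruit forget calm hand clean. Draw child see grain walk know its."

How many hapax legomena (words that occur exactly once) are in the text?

Frequencies: child:6, know:5, forget:4, see:4, walk:4, fruit:3, start:3, grain:3, calm:3, clean:2, give:2, town:2, count:2, did:2, hear:2, queen:1, do:1, ask:1, may:1, who:1, … (7 more, each freq 1)
Hapax (freq=1): ask, do, draw, fast, hand, its, may, no, plate, queen, who, wind

12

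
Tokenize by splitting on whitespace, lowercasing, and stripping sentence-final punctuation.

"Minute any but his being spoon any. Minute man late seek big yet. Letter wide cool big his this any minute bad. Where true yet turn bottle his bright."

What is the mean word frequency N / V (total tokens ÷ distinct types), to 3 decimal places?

1.381

N = 29 tokens, V = 21 types.
Mean frequency = N / V = 29 / 21 = 1.381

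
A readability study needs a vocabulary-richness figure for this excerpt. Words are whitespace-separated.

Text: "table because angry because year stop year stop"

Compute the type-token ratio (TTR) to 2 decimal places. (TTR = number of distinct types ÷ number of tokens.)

N = 8 tokens, V = 5 types.
TTR = V / N = 5 / 8 = 0.63

0.63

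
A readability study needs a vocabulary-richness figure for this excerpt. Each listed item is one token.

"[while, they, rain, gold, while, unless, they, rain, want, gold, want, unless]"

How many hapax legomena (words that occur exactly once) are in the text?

0

Frequencies: while:2, they:2, rain:2, gold:2, unless:2, want:2
Hapax (freq=1): (none)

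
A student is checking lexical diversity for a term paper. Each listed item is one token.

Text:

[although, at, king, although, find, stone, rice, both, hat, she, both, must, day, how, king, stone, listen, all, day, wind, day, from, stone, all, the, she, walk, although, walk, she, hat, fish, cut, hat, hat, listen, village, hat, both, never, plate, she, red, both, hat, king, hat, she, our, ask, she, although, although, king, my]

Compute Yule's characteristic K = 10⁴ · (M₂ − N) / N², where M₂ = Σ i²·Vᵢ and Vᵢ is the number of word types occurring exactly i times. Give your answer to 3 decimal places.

442.975

Frequencies: hat:7, she:6, although:5, king:4, both:4, stone:3, day:3, listen:2, all:2, walk:2, at:1, find:1, rice:1, must:1, how:1, wind:1, from:1, the:1, fish:1, cut:1, … (7 more, each freq 1)
N = 55. Frequency spectrum: V_1=17, V_2=3, V_3=2, V_4=2, V_5=1, V_6=1, V_7=1
M₂ = 1²·17 + 2²·3 + 3²·2 + 4²·2 + 5²·1 + 6²·1 + 7²·1 = 189
K = 10000 × (189 − 55) / 55² = 442.975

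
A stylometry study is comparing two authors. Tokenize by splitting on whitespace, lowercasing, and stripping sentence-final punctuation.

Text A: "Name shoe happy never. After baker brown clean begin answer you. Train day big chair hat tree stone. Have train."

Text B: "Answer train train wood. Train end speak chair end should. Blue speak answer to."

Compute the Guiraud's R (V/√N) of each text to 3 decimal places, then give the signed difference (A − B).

A: V=19, N=20, R=4.249
B: V=9, N=14, R=2.405
Difference = 4.249 − 2.405 = 1.844

1.844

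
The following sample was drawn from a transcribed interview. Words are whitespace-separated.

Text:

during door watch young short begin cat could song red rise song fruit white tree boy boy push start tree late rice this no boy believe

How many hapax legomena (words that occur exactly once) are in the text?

19

Frequencies: boy:3, song:2, tree:2, during:1, door:1, watch:1, young:1, short:1, begin:1, cat:1, could:1, red:1, rise:1, fruit:1, white:1, push:1, start:1, late:1, rice:1, this:1, … (2 more, each freq 1)
Hapax (freq=1): begin, believe, cat, could, door, during, fruit, late, no, push, red, rice, rise, short, start, this, watch, white, young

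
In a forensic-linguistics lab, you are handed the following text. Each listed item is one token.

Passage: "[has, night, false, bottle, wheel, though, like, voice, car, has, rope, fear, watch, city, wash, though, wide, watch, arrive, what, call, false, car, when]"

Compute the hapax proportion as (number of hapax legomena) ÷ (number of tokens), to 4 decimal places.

0.5833

Frequencies: has:2, false:2, though:2, car:2, watch:2, night:1, bottle:1, wheel:1, like:1, voice:1, rope:1, fear:1, city:1, wash:1, wide:1, arrive:1, what:1, call:1, when:1
Hapax count = 14; token count = 24.
Ratio = 14 / 24 = 0.5833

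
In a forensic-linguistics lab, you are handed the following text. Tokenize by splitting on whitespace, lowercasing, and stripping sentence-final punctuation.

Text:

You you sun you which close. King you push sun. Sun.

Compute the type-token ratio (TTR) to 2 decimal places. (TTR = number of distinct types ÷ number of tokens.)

N = 11 tokens, V = 6 types.
TTR = V / N = 6 / 11 = 0.55

0.55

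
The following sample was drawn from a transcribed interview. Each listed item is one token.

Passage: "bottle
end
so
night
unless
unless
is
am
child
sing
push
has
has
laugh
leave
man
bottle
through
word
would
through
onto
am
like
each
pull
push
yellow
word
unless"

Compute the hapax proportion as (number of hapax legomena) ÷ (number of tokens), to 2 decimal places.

Frequencies: unless:3, bottle:2, am:2, push:2, has:2, through:2, word:2, end:1, so:1, night:1, is:1, child:1, sing:1, laugh:1, leave:1, man:1, would:1, onto:1, like:1, each:1, … (2 more, each freq 1)
Hapax count = 15; token count = 30.
Ratio = 15 / 30 = 0.50

0.50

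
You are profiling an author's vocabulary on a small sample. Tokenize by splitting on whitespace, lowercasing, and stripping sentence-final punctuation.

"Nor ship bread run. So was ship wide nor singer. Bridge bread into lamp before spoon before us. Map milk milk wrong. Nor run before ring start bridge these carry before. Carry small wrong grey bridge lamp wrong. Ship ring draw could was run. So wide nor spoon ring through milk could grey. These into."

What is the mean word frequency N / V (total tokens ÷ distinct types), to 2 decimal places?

N = 55 tokens, V = 26 types.
Mean frequency = N / V = 55 / 26 = 2.12

2.12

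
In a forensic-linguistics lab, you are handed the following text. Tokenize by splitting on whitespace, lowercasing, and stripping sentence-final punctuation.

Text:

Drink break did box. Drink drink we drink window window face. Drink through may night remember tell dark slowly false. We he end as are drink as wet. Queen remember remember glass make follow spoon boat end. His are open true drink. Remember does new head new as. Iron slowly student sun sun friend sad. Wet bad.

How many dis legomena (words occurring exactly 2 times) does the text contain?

Frequencies: drink:7, remember:4, as:3, we:2, window:2, slowly:2, end:2, are:2, wet:2, new:2, sun:2, break:1, did:1, box:1, face:1, through:1, may:1, night:1, tell:1, dark:1, … (18 more, each freq 1)
Words with frequency 2: are, end, new, slowly, sun, we, wet, window

8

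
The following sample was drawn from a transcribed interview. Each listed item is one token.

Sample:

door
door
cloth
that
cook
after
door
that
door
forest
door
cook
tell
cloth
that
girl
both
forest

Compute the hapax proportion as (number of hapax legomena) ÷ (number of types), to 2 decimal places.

0.44

Frequencies: door:5, that:3, cloth:2, cook:2, forest:2, after:1, tell:1, girl:1, both:1
Hapax count = 4; type count = 9.
Ratio = 4 / 9 = 0.44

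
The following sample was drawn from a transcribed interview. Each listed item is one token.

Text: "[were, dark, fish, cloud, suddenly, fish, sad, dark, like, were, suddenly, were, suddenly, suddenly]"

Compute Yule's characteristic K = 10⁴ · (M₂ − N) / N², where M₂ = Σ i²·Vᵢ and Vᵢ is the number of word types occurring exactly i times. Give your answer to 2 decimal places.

1122.45

Frequencies: suddenly:4, were:3, dark:2, fish:2, cloud:1, sad:1, like:1
N = 14. Frequency spectrum: V_1=3, V_2=2, V_3=1, V_4=1
M₂ = 1²·3 + 2²·2 + 3²·1 + 4²·1 = 36
K = 10000 × (36 − 14) / 14² = 1122.45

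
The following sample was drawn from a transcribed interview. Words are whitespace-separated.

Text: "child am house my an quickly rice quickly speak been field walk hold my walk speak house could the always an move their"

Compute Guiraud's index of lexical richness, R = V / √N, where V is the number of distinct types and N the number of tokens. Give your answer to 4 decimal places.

N = 23, V = 17.
√N = 4.795832
R = 17 / 4.795832 = 3.5447

3.5447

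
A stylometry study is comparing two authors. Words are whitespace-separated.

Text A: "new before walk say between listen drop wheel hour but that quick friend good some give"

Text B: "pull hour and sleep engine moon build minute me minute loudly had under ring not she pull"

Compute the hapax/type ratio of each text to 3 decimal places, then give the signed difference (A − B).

0.133

A: hapax=16, V=16, ratio=1.000
B: hapax=13, V=15, ratio=0.867
Difference = 1.000 − 0.867 = 0.133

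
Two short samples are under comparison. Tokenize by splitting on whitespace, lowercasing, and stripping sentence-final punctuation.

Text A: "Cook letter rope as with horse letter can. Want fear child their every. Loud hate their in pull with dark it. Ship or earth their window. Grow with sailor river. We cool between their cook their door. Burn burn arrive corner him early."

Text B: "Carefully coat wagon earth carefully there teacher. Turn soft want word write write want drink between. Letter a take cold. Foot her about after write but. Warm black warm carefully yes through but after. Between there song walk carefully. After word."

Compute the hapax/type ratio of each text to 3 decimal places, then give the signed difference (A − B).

A: hapax=29, V=34, ratio=0.853
B: hapax=19, V=28, ratio=0.679
Difference = 0.853 − 0.679 = 0.174

0.174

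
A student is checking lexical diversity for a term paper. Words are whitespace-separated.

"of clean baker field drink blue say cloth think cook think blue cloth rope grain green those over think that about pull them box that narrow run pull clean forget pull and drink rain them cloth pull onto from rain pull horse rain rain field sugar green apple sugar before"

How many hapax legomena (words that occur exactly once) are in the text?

Frequencies: pull:5, rain:4, cloth:3, think:3, clean:2, field:2, drink:2, blue:2, green:2, that:2, them:2, sugar:2, of:1, baker:1, say:1, cook:1, rope:1, grain:1, those:1, over:1, … (11 more, each freq 1)
Hapax (freq=1): about, and, apple, baker, before, box, cook, forget, from, grain, horse, narrow, of, onto, over, rope, run, say, those

19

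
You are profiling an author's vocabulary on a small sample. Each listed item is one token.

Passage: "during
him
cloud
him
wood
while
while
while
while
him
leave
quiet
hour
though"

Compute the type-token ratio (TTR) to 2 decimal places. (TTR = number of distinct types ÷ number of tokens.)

N = 14 tokens, V = 9 types.
TTR = V / N = 9 / 14 = 0.64

0.64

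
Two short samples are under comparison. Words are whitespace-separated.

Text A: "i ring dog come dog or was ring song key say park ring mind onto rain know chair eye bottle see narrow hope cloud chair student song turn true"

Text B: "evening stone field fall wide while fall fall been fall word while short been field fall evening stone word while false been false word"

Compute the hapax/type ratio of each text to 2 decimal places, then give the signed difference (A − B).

0.63

A: hapax=20, V=24, ratio=0.83
B: hapax=2, V=10, ratio=0.20
Difference = 0.83 − 0.20 = 0.63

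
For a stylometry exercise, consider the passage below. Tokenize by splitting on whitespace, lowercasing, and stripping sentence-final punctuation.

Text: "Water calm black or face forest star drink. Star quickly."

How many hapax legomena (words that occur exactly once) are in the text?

8

Frequencies: star:2, water:1, calm:1, black:1, or:1, face:1, forest:1, drink:1, quickly:1
Hapax (freq=1): black, calm, drink, face, forest, or, quickly, water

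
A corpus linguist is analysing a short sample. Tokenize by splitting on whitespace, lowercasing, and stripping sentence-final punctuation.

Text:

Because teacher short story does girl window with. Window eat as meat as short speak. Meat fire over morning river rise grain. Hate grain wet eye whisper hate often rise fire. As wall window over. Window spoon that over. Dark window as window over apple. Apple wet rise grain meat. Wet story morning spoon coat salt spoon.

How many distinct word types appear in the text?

30

Distinct types: {apple, as, because, coat, dark, does, eat, eye, fire, girl, grain, hate, meat, morning, often, over, rise, river, salt, short, speak, spoon, story, teacher, that, wall, wet, whisper, window, with}
V = 30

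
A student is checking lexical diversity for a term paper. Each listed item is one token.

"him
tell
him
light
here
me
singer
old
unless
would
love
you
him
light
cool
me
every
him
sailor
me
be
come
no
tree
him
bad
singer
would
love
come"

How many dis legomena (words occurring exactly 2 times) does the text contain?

5

Frequencies: him:5, me:3, light:2, singer:2, would:2, love:2, come:2, tell:1, here:1, old:1, unless:1, you:1, cool:1, every:1, sailor:1, be:1, no:1, tree:1, bad:1
Words with frequency 2: come, light, love, singer, would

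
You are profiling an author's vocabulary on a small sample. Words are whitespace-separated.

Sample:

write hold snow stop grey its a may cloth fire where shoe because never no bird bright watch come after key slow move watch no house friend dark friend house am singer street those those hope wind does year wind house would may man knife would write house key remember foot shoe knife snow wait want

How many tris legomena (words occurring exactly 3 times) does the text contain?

0

Frequencies: house:4, write:2, snow:2, may:2, shoe:2, no:2, watch:2, key:2, friend:2, those:2, wind:2, would:2, knife:2, hold:1, stop:1, grey:1, its:1, a:1, cloth:1, fire:1, … (21 more, each freq 1)
Words with frequency 3: (none)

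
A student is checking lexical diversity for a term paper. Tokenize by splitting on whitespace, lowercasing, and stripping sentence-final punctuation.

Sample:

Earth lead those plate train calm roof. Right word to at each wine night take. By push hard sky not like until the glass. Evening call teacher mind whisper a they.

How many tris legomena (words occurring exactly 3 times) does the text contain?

Frequencies: earth:1, lead:1, those:1, plate:1, train:1, calm:1, roof:1, right:1, word:1, to:1, at:1, each:1, wine:1, night:1, take:1, by:1, push:1, hard:1, sky:1, not:1, … (11 more, each freq 1)
Words with frequency 3: (none)

0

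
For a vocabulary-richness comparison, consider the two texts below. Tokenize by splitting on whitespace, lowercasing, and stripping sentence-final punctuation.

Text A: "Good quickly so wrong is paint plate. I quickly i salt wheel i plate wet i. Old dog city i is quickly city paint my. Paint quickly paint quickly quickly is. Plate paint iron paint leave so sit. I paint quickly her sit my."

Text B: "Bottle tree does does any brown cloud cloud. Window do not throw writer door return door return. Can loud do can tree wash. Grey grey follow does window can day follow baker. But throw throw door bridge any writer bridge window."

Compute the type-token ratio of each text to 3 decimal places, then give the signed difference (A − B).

TTR(A) = 19/44 = 0.432
TTR(B) = 22/41 = 0.537
Difference = 0.432 − 0.537 = -0.105

-0.105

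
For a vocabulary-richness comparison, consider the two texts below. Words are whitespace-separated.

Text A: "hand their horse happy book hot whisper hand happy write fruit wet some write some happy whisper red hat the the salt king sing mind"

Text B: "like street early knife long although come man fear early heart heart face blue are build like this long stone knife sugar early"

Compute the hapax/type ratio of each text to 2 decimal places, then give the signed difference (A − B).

-0.04

A: hapax=12, V=18, ratio=0.67
B: hapax=12, V=17, ratio=0.71
Difference = 0.67 − 0.71 = -0.04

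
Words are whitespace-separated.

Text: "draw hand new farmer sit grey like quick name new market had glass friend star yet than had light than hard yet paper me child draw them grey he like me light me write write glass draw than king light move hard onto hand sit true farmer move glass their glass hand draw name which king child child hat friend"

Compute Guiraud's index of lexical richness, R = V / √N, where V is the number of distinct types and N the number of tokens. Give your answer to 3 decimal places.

N = 60, V = 31.
√N = 7.745967
R = 31 / 7.745967 = 4.002

4.002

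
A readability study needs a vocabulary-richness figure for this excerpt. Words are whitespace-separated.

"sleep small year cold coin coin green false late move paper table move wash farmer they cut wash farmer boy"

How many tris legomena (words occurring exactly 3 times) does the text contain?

0

Frequencies: coin:2, move:2, wash:2, farmer:2, sleep:1, small:1, year:1, cold:1, green:1, false:1, late:1, paper:1, table:1, they:1, cut:1, boy:1
Words with frequency 3: (none)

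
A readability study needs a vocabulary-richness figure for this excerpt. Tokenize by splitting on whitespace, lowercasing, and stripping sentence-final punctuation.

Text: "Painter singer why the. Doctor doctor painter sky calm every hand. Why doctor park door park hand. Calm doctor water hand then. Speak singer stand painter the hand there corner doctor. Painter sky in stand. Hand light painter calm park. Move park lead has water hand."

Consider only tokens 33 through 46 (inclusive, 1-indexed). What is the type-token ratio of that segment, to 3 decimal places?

0.857

Segment tokens 33–46: sky, in, stand, hand, light, painter, calm, park, move, park, lead, has, water, hand
Segment N = 14, segment V = 12.
TTR = 12 / 14 = 0.857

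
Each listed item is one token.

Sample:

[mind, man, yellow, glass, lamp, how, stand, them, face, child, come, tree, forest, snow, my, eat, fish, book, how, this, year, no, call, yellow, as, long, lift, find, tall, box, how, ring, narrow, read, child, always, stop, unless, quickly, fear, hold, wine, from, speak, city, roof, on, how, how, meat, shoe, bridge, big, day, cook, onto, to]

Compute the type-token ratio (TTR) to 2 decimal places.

N = 57 tokens, V = 51 types.
TTR = V / N = 51 / 57 = 0.89

0.89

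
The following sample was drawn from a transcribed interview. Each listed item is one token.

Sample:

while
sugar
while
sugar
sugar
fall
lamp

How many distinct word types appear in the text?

Distinct types: {fall, lamp, sugar, while}
V = 4

4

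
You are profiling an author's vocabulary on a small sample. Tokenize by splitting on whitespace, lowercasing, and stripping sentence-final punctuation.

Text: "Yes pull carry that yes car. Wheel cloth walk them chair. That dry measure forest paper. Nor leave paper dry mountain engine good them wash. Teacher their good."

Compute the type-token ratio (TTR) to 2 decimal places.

N = 28 tokens, V = 22 types.
TTR = V / N = 22 / 28 = 0.79

0.79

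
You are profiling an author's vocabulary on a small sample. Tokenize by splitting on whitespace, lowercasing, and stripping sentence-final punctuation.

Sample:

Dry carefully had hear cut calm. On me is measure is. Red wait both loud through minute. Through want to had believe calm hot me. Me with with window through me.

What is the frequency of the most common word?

Frequencies: me:4, through:3, had:2, calm:2, is:2, with:2, dry:1, carefully:1, hear:1, cut:1, on:1, measure:1, red:1, wait:1, both:1, loud:1, minute:1, want:1, to:1, believe:1, … (2 more, each freq 1)
Most common: 'me' with frequency 4.

4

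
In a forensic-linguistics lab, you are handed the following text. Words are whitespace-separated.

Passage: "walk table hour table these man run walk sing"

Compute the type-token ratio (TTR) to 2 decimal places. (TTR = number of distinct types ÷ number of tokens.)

N = 9 tokens, V = 7 types.
TTR = V / N = 7 / 9 = 0.78

0.78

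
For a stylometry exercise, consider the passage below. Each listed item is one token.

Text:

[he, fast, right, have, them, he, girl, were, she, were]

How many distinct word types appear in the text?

8

Distinct types: {fast, girl, have, he, right, she, them, were}
V = 8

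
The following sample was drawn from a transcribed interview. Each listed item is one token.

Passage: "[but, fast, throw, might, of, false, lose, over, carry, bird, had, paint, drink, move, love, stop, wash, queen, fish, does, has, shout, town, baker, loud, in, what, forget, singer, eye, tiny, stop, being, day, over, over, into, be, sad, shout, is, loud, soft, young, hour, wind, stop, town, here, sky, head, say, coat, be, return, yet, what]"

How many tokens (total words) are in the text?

57

Tokens: but, fast, throw, might, of, false, lose, over, carry, bird, had, paint, drink, move, love, stop, wash, queen, fish, does, has, shout, town, baker, loud, in, what, forget, singer, eye, tiny, stop, being, day, over, over, into, be, sad, shout, is, loud, soft, young, hour, wind, stop, town, here, sky, head, say, coat, be, return, yet, what
N = 57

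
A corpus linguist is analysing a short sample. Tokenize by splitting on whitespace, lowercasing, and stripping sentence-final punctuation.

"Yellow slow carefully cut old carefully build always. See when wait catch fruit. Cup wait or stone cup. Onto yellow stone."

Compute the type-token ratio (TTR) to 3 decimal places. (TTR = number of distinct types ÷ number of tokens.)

0.762

N = 21 tokens, V = 16 types.
TTR = V / N = 16 / 21 = 0.762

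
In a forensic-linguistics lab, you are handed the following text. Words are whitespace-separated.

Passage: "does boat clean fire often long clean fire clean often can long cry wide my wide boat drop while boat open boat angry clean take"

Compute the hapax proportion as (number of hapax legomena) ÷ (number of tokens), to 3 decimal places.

Frequencies: boat:4, clean:4, fire:2, often:2, long:2, wide:2, does:1, can:1, cry:1, my:1, drop:1, while:1, open:1, angry:1, take:1
Hapax count = 9; token count = 25.
Ratio = 9 / 25 = 0.360

0.360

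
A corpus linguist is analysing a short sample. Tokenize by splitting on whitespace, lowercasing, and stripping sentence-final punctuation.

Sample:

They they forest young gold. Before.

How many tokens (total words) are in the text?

Tokens: they, they, forest, young, gold, before
N = 6

6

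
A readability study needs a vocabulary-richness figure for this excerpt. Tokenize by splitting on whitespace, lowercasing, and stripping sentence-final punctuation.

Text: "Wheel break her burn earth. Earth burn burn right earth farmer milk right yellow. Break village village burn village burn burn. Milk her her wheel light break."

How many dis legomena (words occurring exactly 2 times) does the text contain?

3

Frequencies: burn:6, break:3, her:3, earth:3, village:3, wheel:2, right:2, milk:2, farmer:1, yellow:1, light:1
Words with frequency 2: milk, right, wheel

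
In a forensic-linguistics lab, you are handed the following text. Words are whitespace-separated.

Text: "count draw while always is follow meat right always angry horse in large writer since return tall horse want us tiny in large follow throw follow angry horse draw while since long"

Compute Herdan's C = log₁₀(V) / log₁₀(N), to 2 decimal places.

0.88

N = 32, V = 21.
log₁₀(V) = 1.322219, log₁₀(N) = 1.505150
C = 1.322219 / 1.505150 = 0.88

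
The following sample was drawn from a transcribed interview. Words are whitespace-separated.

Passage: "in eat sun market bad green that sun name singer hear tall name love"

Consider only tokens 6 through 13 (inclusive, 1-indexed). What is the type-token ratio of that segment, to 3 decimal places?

0.875

Segment tokens 6–13: green, that, sun, name, singer, hear, tall, name
Segment N = 8, segment V = 7.
TTR = 7 / 8 = 0.875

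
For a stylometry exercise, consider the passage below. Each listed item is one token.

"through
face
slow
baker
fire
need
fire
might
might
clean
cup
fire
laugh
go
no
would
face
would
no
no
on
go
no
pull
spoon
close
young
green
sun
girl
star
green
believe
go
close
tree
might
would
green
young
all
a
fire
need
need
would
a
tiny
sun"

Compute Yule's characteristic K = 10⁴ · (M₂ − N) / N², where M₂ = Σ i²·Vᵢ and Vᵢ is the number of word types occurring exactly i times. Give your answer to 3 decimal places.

Frequencies: fire:4, no:4, would:4, need:3, might:3, go:3, green:3, face:2, close:2, young:2, sun:2, a:2, through:1, slow:1, baker:1, clean:1, cup:1, laugh:1, on:1, pull:1, … (7 more, each freq 1)
N = 49. Frequency spectrum: V_1=15, V_2=5, V_3=4, V_4=3
M₂ = 1²·15 + 2²·5 + 3²·4 + 4²·3 = 119
K = 10000 × (119 − 49) / 49² = 291.545

291.545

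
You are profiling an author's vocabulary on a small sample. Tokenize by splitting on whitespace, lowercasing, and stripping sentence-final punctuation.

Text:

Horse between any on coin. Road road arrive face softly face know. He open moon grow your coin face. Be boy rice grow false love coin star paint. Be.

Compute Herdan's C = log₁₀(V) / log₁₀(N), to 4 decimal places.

N = 29, V = 22.
log₁₀(V) = 1.342423, log₁₀(N) = 1.462398
C = 1.342423 / 1.462398 = 0.9180

0.9180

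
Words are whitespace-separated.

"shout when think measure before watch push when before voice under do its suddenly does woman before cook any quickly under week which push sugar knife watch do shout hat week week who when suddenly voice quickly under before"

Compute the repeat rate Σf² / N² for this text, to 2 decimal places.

0.05

Frequencies: before:4, when:3, under:3, week:3, shout:2, watch:2, push:2, voice:2, do:2, suddenly:2, quickly:2, think:1, measure:1, its:1, does:1, woman:1, cook:1, any:1, which:1, sugar:1, … (3 more, each freq 1)
Σf² = 83; N² = 1521
Repeat rate = 83 / 1521 = 0.05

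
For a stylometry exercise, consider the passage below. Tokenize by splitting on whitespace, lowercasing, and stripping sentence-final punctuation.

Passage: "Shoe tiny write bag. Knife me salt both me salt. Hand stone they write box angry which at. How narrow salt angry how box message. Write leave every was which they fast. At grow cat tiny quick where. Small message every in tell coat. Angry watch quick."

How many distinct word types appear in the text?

31

Distinct types: {angry, at, bag, both, box, cat, coat, every, fast, grow, hand, how, in, knife, leave, me, message, narrow, quick, salt, shoe, small, stone, tell, they, tiny, was, watch, where, which, write}
V = 31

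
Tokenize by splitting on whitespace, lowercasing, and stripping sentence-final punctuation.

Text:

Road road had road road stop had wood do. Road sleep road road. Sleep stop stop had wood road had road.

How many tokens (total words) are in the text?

Tokens: road, road, had, road, road, stop, had, wood, do, road, sleep, road, road, sleep, stop, stop, had, wood, road, had, road
N = 21

21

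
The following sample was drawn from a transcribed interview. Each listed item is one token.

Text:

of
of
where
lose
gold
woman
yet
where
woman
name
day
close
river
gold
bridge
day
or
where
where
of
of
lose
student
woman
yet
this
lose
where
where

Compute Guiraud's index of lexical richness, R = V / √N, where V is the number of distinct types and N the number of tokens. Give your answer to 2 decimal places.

2.60

N = 29, V = 14.
√N = 5.385165
R = 14 / 5.385165 = 2.60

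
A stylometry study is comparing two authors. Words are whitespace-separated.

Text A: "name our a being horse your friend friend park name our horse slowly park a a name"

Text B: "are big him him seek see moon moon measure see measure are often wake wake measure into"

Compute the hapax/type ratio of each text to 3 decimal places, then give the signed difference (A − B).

-0.067

A: hapax=3, V=9, ratio=0.333
B: hapax=4, V=10, ratio=0.400
Difference = 0.333 − 0.400 = -0.067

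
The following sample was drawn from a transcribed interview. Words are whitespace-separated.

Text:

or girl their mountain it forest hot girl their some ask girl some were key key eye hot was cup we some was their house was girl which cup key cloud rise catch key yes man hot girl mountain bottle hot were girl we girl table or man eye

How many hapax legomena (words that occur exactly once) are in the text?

Frequencies: girl:7, hot:4, key:4, their:3, some:3, was:3, or:2, mountain:2, were:2, eye:2, cup:2, we:2, man:2, it:1, forest:1, ask:1, house:1, which:1, cloud:1, rise:1, … (4 more, each freq 1)
Hapax (freq=1): ask, bottle, catch, cloud, forest, house, it, rise, table, which, yes

11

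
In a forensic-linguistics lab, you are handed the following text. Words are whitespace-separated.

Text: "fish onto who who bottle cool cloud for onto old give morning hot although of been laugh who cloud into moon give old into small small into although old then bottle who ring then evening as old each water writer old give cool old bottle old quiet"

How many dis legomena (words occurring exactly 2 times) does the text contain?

6

Frequencies: old:7, who:4, bottle:3, give:3, into:3, onto:2, cool:2, cloud:2, although:2, small:2, then:2, fish:1, for:1, morning:1, hot:1, of:1, been:1, laugh:1, moon:1, ring:1, … (6 more, each freq 1)
Words with frequency 2: although, cloud, cool, onto, small, then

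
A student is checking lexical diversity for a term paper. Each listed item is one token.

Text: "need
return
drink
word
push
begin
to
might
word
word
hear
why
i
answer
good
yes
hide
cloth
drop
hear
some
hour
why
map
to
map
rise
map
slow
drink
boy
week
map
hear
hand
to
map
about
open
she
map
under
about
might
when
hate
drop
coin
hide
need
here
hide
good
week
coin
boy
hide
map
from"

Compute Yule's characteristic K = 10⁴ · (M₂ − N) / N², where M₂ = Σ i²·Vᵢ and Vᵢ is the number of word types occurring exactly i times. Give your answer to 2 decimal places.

Frequencies: map:7, hide:4, word:3, to:3, hear:3, need:2, drink:2, might:2, why:2, good:2, drop:2, boy:2, week:2, about:2, coin:2, return:1, push:1, begin:1, i:1, answer:1, … (14 more, each freq 1)
N = 59. Frequency spectrum: V_1=19, V_2=10, V_3=3, V_4=1, V_7=1
M₂ = 1²·19 + 2²·10 + 3²·3 + 4²·1 + 7²·1 = 151
K = 10000 × (151 − 59) / 59² = 264.29

264.29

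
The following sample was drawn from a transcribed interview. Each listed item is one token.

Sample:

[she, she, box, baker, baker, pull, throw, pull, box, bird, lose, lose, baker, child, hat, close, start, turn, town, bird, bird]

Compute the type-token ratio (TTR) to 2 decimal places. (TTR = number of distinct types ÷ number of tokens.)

0.62

N = 21 tokens, V = 13 types.
TTR = V / N = 13 / 21 = 0.62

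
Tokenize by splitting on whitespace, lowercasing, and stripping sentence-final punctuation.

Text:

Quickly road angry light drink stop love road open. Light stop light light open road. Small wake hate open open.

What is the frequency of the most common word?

4

Frequencies: light:4, open:4, road:3, stop:2, quickly:1, angry:1, drink:1, love:1, small:1, wake:1, hate:1
Most common: 'light' with frequency 4.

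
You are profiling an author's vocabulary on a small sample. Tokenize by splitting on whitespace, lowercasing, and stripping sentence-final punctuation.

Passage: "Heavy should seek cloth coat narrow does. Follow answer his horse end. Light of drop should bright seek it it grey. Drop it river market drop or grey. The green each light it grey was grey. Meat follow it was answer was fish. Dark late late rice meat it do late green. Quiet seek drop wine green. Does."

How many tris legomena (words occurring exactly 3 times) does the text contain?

4

Frequencies: it:6, drop:4, grey:4, seek:3, green:3, was:3, late:3, should:2, does:2, follow:2, answer:2, light:2, meat:2, heavy:1, cloth:1, coat:1, narrow:1, his:1, horse:1, end:1, … (13 more, each freq 1)
Words with frequency 3: green, late, seek, was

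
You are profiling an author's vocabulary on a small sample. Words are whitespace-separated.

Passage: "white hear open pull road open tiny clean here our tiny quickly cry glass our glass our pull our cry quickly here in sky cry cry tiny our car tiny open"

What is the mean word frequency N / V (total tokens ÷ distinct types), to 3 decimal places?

2.067

N = 31 tokens, V = 15 types.
Mean frequency = N / V = 31 / 15 = 2.067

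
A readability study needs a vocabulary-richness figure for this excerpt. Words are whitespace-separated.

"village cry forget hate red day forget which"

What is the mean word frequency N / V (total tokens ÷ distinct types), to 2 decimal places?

1.14

N = 8 tokens, V = 7 types.
Mean frequency = N / V = 8 / 7 = 1.14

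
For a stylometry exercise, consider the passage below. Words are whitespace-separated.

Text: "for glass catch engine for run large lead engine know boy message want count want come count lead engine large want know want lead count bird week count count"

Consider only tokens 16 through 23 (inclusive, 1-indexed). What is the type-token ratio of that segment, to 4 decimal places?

0.8750

Segment tokens 16–23: come, count, lead, engine, large, want, know, want
Segment N = 8, segment V = 7.
TTR = 7 / 8 = 0.8750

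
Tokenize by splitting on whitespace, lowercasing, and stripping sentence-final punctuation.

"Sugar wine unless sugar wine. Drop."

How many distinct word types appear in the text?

Distinct types: {drop, sugar, unless, wine}
V = 4

4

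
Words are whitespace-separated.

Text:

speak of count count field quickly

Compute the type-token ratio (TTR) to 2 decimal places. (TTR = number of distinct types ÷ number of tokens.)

0.83

N = 6 tokens, V = 5 types.
TTR = V / N = 5 / 6 = 0.83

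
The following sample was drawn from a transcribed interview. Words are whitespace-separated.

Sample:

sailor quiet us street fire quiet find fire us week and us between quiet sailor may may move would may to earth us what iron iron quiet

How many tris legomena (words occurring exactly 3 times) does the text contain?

Frequencies: quiet:4, us:4, may:3, sailor:2, fire:2, iron:2, street:1, find:1, week:1, and:1, between:1, move:1, would:1, to:1, earth:1, what:1
Words with frequency 3: may

1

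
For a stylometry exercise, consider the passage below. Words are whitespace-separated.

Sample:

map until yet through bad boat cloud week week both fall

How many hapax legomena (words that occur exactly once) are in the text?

9

Frequencies: week:2, map:1, until:1, yet:1, through:1, bad:1, boat:1, cloud:1, both:1, fall:1
Hapax (freq=1): bad, boat, both, cloud, fall, map, through, until, yet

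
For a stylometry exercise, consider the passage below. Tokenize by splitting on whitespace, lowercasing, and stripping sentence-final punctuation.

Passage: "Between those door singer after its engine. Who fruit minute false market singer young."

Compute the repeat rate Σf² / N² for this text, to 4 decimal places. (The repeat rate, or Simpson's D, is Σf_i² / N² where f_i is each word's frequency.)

0.0816

Frequencies: singer:2, between:1, those:1, door:1, after:1, its:1, engine:1, who:1, fruit:1, minute:1, false:1, market:1, young:1
Σf² = 16; N² = 196
Repeat rate = 16 / 196 = 0.0816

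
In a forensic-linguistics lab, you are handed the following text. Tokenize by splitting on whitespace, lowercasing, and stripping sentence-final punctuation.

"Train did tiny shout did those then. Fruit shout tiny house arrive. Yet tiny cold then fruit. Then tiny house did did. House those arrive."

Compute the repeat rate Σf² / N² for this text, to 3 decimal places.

Frequencies: did:4, tiny:4, then:3, house:3, shout:2, those:2, fruit:2, arrive:2, train:1, yet:1, cold:1
Σf² = 69; N² = 625
Repeat rate = 69 / 625 = 0.110

0.110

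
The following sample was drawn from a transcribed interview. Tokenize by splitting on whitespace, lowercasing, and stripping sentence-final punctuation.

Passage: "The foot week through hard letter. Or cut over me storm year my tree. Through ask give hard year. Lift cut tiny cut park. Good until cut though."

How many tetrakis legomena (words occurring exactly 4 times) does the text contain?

Frequencies: cut:4, through:2, hard:2, year:2, the:1, foot:1, week:1, letter:1, or:1, over:1, me:1, storm:1, my:1, tree:1, ask:1, give:1, lift:1, tiny:1, park:1, good:1, … (2 more, each freq 1)
Words with frequency 4: cut

1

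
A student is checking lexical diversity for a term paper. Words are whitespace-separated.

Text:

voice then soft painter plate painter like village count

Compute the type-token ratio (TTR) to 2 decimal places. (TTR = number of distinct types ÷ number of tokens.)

0.89

N = 9 tokens, V = 8 types.
TTR = V / N = 8 / 9 = 0.89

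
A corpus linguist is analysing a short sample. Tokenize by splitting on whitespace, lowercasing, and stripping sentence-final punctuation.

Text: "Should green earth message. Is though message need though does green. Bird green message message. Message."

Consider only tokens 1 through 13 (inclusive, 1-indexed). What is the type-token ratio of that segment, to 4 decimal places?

Segment tokens 1–13: should, green, earth, message, is, though, message, need, though, does, green, bird, green
Segment N = 13, segment V = 9.
TTR = 9 / 13 = 0.6923

0.6923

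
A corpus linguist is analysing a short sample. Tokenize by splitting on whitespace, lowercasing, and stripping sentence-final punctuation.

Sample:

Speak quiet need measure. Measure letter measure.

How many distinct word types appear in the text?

5

Distinct types: {letter, measure, need, quiet, speak}
V = 5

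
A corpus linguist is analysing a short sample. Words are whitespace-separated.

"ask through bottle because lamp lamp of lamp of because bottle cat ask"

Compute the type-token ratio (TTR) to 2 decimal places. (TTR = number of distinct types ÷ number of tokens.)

N = 13 tokens, V = 7 types.
TTR = V / N = 7 / 13 = 0.54

0.54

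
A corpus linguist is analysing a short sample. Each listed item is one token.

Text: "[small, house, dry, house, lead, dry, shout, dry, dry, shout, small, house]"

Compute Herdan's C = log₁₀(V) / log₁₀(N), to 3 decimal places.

N = 12, V = 5.
log₁₀(V) = 0.698970, log₁₀(N) = 1.079181
C = 0.698970 / 1.079181 = 0.648

0.648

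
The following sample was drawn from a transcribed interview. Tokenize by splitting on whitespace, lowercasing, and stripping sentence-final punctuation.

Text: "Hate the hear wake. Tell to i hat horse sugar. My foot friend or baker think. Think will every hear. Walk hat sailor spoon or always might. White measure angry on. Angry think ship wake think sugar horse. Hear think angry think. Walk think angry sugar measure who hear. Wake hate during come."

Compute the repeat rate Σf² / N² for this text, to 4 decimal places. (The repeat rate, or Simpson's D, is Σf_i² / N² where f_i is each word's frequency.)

0.0509

Frequencies: think:7, hear:4, angry:4, wake:3, sugar:3, hate:2, hat:2, horse:2, or:2, walk:2, measure:2, the:1, tell:1, to:1, i:1, my:1, foot:1, friend:1, baker:1, will:1, … (11 more, each freq 1)
Σf² = 143; N² = 2809
Repeat rate = 143 / 2809 = 0.0509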